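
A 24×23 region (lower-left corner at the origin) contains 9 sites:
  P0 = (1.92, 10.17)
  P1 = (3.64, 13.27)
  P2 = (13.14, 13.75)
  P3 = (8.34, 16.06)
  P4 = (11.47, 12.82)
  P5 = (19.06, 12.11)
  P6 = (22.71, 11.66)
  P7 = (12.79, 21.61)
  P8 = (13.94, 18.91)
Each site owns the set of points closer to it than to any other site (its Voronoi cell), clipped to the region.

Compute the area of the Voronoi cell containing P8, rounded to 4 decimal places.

1. box [0,24]×[0,23]: [(0, 0) (24, 0) (24, 23) (0, 23)]
2. ⊥bis P8·P0 via (7.93,14.54): [(18.5023, 0) (24, 0) (24, 23) (1.7786, 23)]  |A|=318.7697
3. ⊥bis P8·P1 via (8.79,16.09): [(14.8499, 5.0231) (18.5023, 0) (24, 0) (24, 23) (5.0063, 23)]  |A|=289.7576
4. ⊥bis P8·P2 via (13.54,16.33): [(8.2057, 17.157) (24, 14.7083) (24, 23) (5.0063, 23)]  |A|=120.9707
5. ⊥bis P8·P3 via (11.14,17.485): [(11.5726, 16.635) (24, 14.7083) (24, 23) (8.3333, 23)]  |A|=101.3815
6. ⊥bis P8·P4 via (12.705,15.865): [(11.5726, 16.635) (24, 14.7083) (24, 23) (8.3333, 23)]  |A|=101.3815
7. ⊥bis P8·P5 via (16.5,15.51): [(11.5726, 16.635) (16.8977, 15.8094) (24, 21.1571) (24, 23) (8.3333, 23)]  |A|=78.4809
8. ⊥bis P8·P6 via (18.325,15.285): [(11.5726, 16.635) (16.8977, 15.8094) (21.8264, 19.5204) (24, 22.1498) (24, 23) (8.3333, 23)]  |A|=77.4019
9. ⊥bis P8·P7 via (13.365,20.26): [(10.3757, 18.9868) (11.5726, 16.635) (16.8977, 15.8094) (21.8264, 19.5204) (24, 22.1498) (24, 23) (19.798, 23)]  |A|=54.3966
10. canonical 7-gon: [(10.3757, 18.9868) (11.5726, 16.635) (16.8977, 15.8094) (21.8264, 19.5204) (24, 22.1498) (24, 23) (19.798, 23)]
11. shoelace: 54.3966

Area of P8's cell: 54.3966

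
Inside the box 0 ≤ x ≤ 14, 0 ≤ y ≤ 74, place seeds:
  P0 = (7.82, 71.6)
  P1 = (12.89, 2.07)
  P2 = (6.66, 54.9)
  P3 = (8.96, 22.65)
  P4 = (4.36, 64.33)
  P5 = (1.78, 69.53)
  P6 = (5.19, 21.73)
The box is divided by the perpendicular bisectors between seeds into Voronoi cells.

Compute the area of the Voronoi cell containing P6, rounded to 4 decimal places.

1. box [0,14]×[0,74]: [(0, 0) (14, 0) (14, 74) (0, 74)]
2. ⊥bis P6·P0 via (6.505,46.665): [(0, 47.0081) (0, 0) (14, 0) (14, 46.2697)]  |A|=652.9445
3. ⊥bis P6·P1 via (9.04,11.9): [(0, 47.0081) (0, 8.3594) (14, 13.8426) (14, 46.2697)]  |A|=497.5303
4. ⊥bis P6·P2 via (5.925,38.315): [(0, 38.5776) (0, 8.3594) (14, 13.8426) (14, 37.9571)]  |A|=380.3288
5. ⊥bis P6·P3 via (7.075,22.19): [(3.1095, 38.4398) (0, 38.5776) (0, 8.3594) (9.5384, 12.0952)]  |A|=184.6339
6. ⊥bis P6·P4 via (4.775,43.03): [(3.1095, 38.4398) (0, 38.5776) (0, 8.3594) (9.5384, 12.0952)]  |A|=184.6339
7. ⊥bis P6·P5 via (3.485,45.63): [(3.1095, 38.4398) (0, 38.5776) (0, 8.3594) (9.5384, 12.0952)]  |A|=184.6339
8. canonical 4-gon: [(3.1095, 38.4398) (0, 38.5776) (0, 8.3594) (9.5384, 12.0952)]
9. shoelace: 184.6339

Area of P6's cell: 184.6339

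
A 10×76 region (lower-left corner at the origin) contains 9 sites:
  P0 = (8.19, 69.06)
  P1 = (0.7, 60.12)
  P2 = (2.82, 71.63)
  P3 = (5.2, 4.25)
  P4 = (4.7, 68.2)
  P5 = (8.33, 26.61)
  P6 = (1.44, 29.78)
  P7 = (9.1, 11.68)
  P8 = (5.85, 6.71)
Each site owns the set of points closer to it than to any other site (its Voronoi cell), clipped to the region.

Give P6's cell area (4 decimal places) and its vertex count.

Area of P6's cell: 165.7660 (5 vertices)

1. box [0,10]×[0,76]: [(0, 0) (10, 0) (10, 76) (0, 76)]
2. ⊥bis P6·P0 via (4.815,49.42): [(0, 50.2474) (0, 0) (10, 0) (10, 48.529)]  |A|=493.8821
3. ⊥bis P6·P1 via (1.07,44.95): [(0, 44.9239) (0, 0) (10, 0) (10, 45.1678)]  |A|=450.4585
4. ⊥bis P6·P2 via (2.13,50.705): [(0, 44.9239) (0, 0) (10, 0) (10, 45.1678)]  |A|=450.4585
5. ⊥bis P6·P3 via (3.32,17.015): [(0, 44.9239) (0, 16.526) (10, 17.9988) (10, 45.1678)]  |A|=277.8343
6. ⊥bis P6·P4 via (3.07,48.99): [(0, 44.9239) (0, 16.526) (10, 17.9988) (10, 45.1678)]  |A|=277.8343
7. ⊥bis P6·P5 via (4.885,28.195): [(0, 44.9239) (0, 17.5774) (10, 39.3125) (10, 45.1678)]  |A|=166.009
8. ⊥bis P6·P7 via (5.27,20.73): [(0, 44.9239) (0, 18.4997) (0.5269, 18.7227) (10, 39.3125) (10, 45.1678)]  |A|=165.766
9. ⊥bis P6·P8 via (3.645,18.245): [(0, 44.9239) (0, 18.4997) (0.5269, 18.7227) (10, 39.3125) (10, 45.1678)]  |A|=165.766
10. canonical 5-gon: [(0, 44.9239) (0, 18.4997) (0.5269, 18.7227) (10, 39.3125) (10, 45.1678)]
11. shoelace: 165.766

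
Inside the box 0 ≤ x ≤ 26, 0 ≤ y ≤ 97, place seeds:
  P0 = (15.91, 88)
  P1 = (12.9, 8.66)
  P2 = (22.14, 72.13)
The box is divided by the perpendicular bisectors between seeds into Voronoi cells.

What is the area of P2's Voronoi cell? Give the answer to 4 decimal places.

1. box [0,26]×[0,97]: [(0, 0) (26, 0) (26, 97) (0, 97)]
2. ⊥bis P2·P0 via (19.025,80.065): [(0, 72.5965) (0, 0) (26, 0) (26, 82.8031)]  |A|=2020.1948
3. ⊥bis P2·P1 via (17.52,40.395): [(0, 72.5965) (0, 42.9456) (26, 39.1605) (26, 82.8031)]  |A|=952.8161
4. canonical 4-gon: [(0, 72.5965) (0, 42.9456) (26, 39.1605) (26, 82.8031)]
5. shoelace: 952.8161

Area of P2's cell: 952.8161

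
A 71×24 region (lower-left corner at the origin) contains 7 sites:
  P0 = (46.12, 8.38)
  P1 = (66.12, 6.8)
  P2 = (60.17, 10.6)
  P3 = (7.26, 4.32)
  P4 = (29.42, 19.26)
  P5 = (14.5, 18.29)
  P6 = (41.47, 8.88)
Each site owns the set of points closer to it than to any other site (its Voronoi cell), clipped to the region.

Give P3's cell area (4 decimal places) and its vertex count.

Area of P3's cell: 259.6273 (5 vertices)

1. box [0,71]×[0,24]: [(0, 0) (71, 0) (71, 24) (0, 24)]
2. ⊥bis P3·P0 via (26.69,6.35): [(0, 0) (27.3534, 0) (24.846, 24) (0, 24)]  |A|=626.3928
3. ⊥bis P3·P1 via (36.69,5.56): [(0, 0) (27.3534, 0) (24.846, 24) (0, 24)]  |A|=626.3928
4. ⊥bis P3·P2 via (33.715,7.46): [(0, 0) (27.3534, 0) (24.846, 24) (0, 24)]  |A|=626.3928
5. ⊥bis P3·P4 via (18.34,11.79): [(0, 0) (26.2887, 0) (10.1082, 24) (0, 24)]  |A|=436.7621
6. ⊥bis P3·P5 via (10.88,11.305): [(0, 16.9436) (0, 0) (26.2887, 0) (22.8489, 5.1021)]  |A|=260.6347
7. ⊥bis P3·P6 via (24.365,6.6): [(0, 16.9436) (0, 0) (25.2447, 0) (24.9875, 1.93) (22.8489, 5.1021)]  |A|=259.6273
8. canonical 5-gon: [(0, 16.9436) (0, 0) (25.2447, 0) (24.9875, 1.93) (22.8489, 5.1021)]
9. shoelace: 259.6273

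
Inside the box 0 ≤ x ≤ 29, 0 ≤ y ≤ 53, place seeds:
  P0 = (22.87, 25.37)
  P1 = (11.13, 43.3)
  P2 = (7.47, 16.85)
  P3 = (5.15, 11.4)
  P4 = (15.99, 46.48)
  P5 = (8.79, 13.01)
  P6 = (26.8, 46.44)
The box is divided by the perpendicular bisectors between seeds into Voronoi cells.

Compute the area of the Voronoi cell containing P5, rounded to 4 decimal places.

Area of P5's cell: 263.3963

1. box [0,29]×[0,53]: [(0, 0) (29, 0) (29, 53) (0, 53)]
2. ⊥bis P5·P0 via (15.83,19.19): [(0, 37.2229) (0, 0) (29, 0) (29, 4.1873)]  |A|=600.4473
3. ⊥bis P5·P1 via (9.96,28.155): [(7.8147, 28.3207) (0, 28.9244) (0, 0) (29, 0) (29, 4.1873)]  |A|=568.0226
4. ⊥bis P5·P2 via (8.13,14.93): [(16.9178, 17.9508) (0, 12.1353) (0, 0) (29, 0) (29, 4.1873)]  |A|=388.234
5. ⊥bis P5·P3 via (6.97,12.205): [(16.9178, 17.9508) (6.0769, 14.2242) (12.3684, 0) (29, 0) (29, 4.1873)]  |A|=263.3963
6. ⊥bis P5·P4 via (12.39,29.745): [(16.9178, 17.9508) (6.0769, 14.2242) (12.3684, 0) (29, 0) (29, 4.1873)]  |A|=263.3963
7. ⊥bis P5·P6 via (17.795,29.725): [(16.9178, 17.9508) (6.0769, 14.2242) (12.3684, 0) (29, 0) (29, 4.1873)]  |A|=263.3963
8. canonical 5-gon: [(16.9178, 17.9508) (6.0769, 14.2242) (12.3684, 0) (29, 0) (29, 4.1873)]
9. shoelace: 263.3963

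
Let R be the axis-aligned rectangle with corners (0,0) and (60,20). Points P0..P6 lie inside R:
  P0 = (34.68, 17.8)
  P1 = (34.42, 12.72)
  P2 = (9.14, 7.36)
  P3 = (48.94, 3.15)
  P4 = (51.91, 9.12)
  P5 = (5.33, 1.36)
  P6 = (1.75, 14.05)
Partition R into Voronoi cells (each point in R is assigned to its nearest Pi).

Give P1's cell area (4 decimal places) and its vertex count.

Area of P1's cell: 288.8823 (5 vertices)

1. box [0,60]×[0,20]: [(0, 0) (60, 0) (60, 20) (0, 20)]
2. ⊥bis P1·P0 via (34.55,15.26): [(0, 17.0283) (0, 0) (60, 0) (60, 13.9574)]  |A|=929.5724
3. ⊥bis P1·P2 via (21.78,10.04): [(20.521, 15.978) (23.9087, 0) (60, 0) (60, 13.9574)]  |A|=563.8465
4. ⊥bis P1·P3 via (41.68,7.935): [(46.1176, 14.668) (20.521, 15.978) (23.9087, 0) (36.4501, 0)]  |A|=294.2509
5. ⊥bis P1·P4 via (43.165,10.92): [(42.9459, 9.8557) (43.9592, 14.7784) (20.521, 15.978) (23.9087, 0) (36.4501, 0)]  |A|=288.8823
6. ⊥bis P1·P5 via (19.875,7.04): [(42.9459, 9.8557) (43.9592, 14.7784) (20.521, 15.978) (23.9087, 0) (36.4501, 0)]  |A|=288.8823
7. ⊥bis P1·P6 via (18.085,13.385): [(42.9459, 9.8557) (43.9592, 14.7784) (20.521, 15.978) (23.9087, 0) (36.4501, 0)]  |A|=288.8823
8. canonical 5-gon: [(42.9459, 9.8557) (43.9592, 14.7784) (20.521, 15.978) (23.9087, 0) (36.4501, 0)]
9. shoelace: 288.8823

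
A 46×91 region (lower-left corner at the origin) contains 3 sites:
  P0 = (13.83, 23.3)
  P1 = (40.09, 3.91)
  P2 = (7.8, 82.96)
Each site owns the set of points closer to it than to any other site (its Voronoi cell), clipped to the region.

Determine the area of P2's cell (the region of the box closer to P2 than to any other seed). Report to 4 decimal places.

Area of P2's cell: 1685.3677

1. box [0,46]×[0,91]: [(0, 0) (46, 0) (46, 91) (0, 91)]
2. ⊥bis P2·P0 via (10.815,53.13): [(0, 52.0369) (46, 56.6862) (46, 91) (0, 91)]  |A|=1685.3677
3. ⊥bis P2·P1 via (23.945,43.435): [(0, 52.0369) (46, 56.6862) (46, 91) (0, 91)]  |A|=1685.3677
4. canonical 4-gon: [(0, 52.0369) (46, 56.6862) (46, 91) (0, 91)]
5. shoelace: 1685.3677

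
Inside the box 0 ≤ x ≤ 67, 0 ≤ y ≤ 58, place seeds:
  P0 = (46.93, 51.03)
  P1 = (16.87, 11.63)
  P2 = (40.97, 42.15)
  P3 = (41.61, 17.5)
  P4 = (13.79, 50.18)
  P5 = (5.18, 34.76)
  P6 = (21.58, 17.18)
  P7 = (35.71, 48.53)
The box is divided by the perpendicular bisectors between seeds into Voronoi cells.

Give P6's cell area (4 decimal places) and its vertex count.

Area of P6's cell: 374.1937 (6 vertices)

1. box [0,67]×[0,58]: [(0, 0) (67, 0) (67, 58) (0, 58)]
2. ⊥bis P6·P0 via (34.255,34.105): [(0, 0) (67, 0) (67, 9.5825) (2.3479, 58) (0, 58)]  |A|=2320.8536
3. ⊥bis P6·P1 via (19.225,14.405): [(0, 30.7203) (36.199, 0) (67, 0) (67, 9.5825) (2.3479, 58) (0, 58)]  |A|=1764.8314
4. ⊥bis P6·P2 via (31.275,29.665): [(0, 53.951) (0, 30.7203) (36.199, 0) (67, 0) (67, 1.9234)]  |A|=1315.7713
5. ⊥bis P6·P3 via (31.595,17.34): [(31.3996, 29.5682) (0, 53.951) (0, 30.7203) (31.8126, 3.7226)]  |A|=770.2526
6. ⊥bis P6·P4 via (17.685,33.68): [(31.3996, 29.5682) (24.1418, 35.2042) (1.1201, 29.7697) (31.8126, 3.7226)]  |A|=475.8511
7. ⊥bis P6·P5 via (13.38,25.97): [(31.3996, 29.5682) (24.1418, 35.2042) (22.9862, 34.9314) (9.6727, 22.5115) (31.8126, 3.7226)]  |A|=374.4246
8. ⊥bis P6·P7 via (28.645,32.855): [(31.3996, 29.5682) (25.1224, 34.4427) (23.6765, 35.0944) (22.9862, 34.9314) (9.6727, 22.5115) (31.8126, 3.7226)]  |A|=374.1937
9. canonical 6-gon: [(31.3996, 29.5682) (25.1224, 34.4427) (23.6765, 35.0944) (22.9862, 34.9314) (9.6727, 22.5115) (31.8126, 3.7226)]
10. shoelace: 374.1937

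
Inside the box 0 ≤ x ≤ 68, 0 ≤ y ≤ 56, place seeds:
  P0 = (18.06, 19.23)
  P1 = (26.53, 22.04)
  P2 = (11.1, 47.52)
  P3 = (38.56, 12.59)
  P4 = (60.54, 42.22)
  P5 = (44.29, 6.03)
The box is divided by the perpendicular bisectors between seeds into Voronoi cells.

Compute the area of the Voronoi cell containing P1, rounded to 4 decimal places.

1. box [0,68]×[0,56]: [(0, 0) (68, 0) (68, 56) (0, 56)]
2. ⊥bis P1·P0 via (22.295,20.635): [(29.1409, 0) (68, 0) (68, 56) (10.5623, 56)]  |A|=2696.3107
3. ⊥bis P1·P2 via (18.815,34.78): [(17.8052, 34.1685) (29.1409, 0) (68, 0) (68, 56) (53.8562, 56)]  |A|=2223.725
4. ⊥bis P1·P3 via (32.545,17.315): [(17.8052, 34.1685) (26.1129, 9.1269) (62.9335, 56) (53.8562, 56)]  |A|=754.8137
5. ⊥bis P1·P4 via (43.535,32.13): [(35.8438, 45.0922) (17.8052, 34.1685) (26.1129, 9.1269) (43.8137, 31.6603)]  |A|=479.9069
6. ⊥bis P1·P5 via (35.41,14.035): [(35.8438, 45.0922) (17.8052, 34.1685) (26.1129, 9.1269) (43.8137, 31.6603)]  |A|=479.9069
7. canonical 4-gon: [(35.8438, 45.0922) (17.8052, 34.1685) (26.1129, 9.1269) (43.8137, 31.6603)]
8. shoelace: 479.9069

Area of P1's cell: 479.9069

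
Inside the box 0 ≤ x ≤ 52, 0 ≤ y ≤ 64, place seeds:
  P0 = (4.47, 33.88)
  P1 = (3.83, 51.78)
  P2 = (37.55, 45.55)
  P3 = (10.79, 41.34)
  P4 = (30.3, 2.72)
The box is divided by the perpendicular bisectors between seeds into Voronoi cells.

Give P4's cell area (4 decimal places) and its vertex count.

Area of P4's cell: 985.4485 (6 vertices)

1. box [0,52]×[0,64]: [(0, 0) (52, 0) (52, 64) (0, 64)]
2. ⊥bis P4·P0 via (17.385,18.3): [(0, 3.8888) (0, 0) (52, 0) (52, 46.994)]  |A|=1322.9518
3. ⊥bis P4·P1 via (17.065,27.25): [(48.9072, 44.4303) (0, 3.8888) (0, 0) (52, 0) (52, 46.0989)]  |A|=1321.5677
4. ⊥bis P4·P2 via (33.925,24.135): [(26.0352, 25.4705) (0, 3.8888) (0, 0) (52, 0) (52, 21.0754)]  |A|=986.4654
5. ⊥bis P4·P3 via (20.545,22.03): [(27.0242, 25.3031) (23.975, 23.7628) (0, 3.8888) (0, 0) (52, 0) (52, 21.0754)]  |A|=985.4485
6. canonical 6-gon: [(27.0242, 25.3031) (23.975, 23.7628) (0, 3.8888) (0, 0) (52, 0) (52, 21.0754)]
7. shoelace: 985.4485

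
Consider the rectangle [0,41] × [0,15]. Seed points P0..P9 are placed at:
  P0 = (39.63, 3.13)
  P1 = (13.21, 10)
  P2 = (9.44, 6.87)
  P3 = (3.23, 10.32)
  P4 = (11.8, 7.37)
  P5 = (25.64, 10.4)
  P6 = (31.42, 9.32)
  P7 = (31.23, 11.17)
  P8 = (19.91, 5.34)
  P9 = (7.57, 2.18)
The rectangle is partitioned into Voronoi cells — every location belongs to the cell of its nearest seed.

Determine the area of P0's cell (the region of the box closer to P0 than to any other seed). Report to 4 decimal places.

Area of P0's cell: 68.0937

1. box [0,41]×[0,15]: [(0, 0) (41, 0) (41, 15) (0, 15)]
2. ⊥bis P0·P1 via (26.42,6.565): [(24.7129, 0) (41, 0) (41, 15) (28.6134, 15)]  |A|=215.0531
3. ⊥bis P0·P2 via (24.535,5): [(24.7129, 0) (41, 0) (41, 15) (28.6134, 15)]  |A|=215.0531
4. ⊥bis P0·P3 via (21.43,6.725): [(24.7129, 0) (41, 0) (41, 15) (28.6134, 15)]  |A|=215.0531
5. ⊥bis P0·P4 via (25.715,5.25): [(25.2013, 1.8782) (24.9151, 0) (41, 0) (41, 15) (28.6134, 15)]  |A|=214.8631
6. ⊥bis P0·P5 via (32.635,6.765): [(29.1195, 0) (41, 0) (41, 15) (36.9144, 15)]  |A|=119.7458
7. ⊥bis P0·P6 via (35.525,6.225): [(30.8316, 0) (41, 0) (41, 13.4867)]  |A|=68.5689
8. ⊥bis P0·P7 via (35.43,7.15): [(39.1628, 11.05) (30.8316, 0) (41, 0) (41, 12.9694)]  |A|=68.0937
9. ⊥bis P0·P8 via (29.77,4.235): [(39.1628, 11.05) (30.8316, 0) (41, 0) (41, 12.9694)]  |A|=68.0937
10. ⊥bis P0·P9 via (23.6,2.655): [(39.1628, 11.05) (30.8316, 0) (41, 0) (41, 12.9694)]  |A|=68.0937
11. canonical 4-gon: [(39.1628, 11.05) (30.8316, 0) (41, 0) (41, 12.9694)]
12. shoelace: 68.0937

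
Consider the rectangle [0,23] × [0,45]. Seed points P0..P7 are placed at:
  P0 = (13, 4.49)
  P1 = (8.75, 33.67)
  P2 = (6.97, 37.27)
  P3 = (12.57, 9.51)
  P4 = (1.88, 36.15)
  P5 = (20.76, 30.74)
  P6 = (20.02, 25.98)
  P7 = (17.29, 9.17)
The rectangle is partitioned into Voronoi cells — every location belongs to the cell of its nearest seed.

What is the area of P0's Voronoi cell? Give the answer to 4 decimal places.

Area of P0's cell: 124.6287

1. box [0,23]×[0,45]: [(0, 0) (23, 0) (23, 45) (0, 45)]
2. ⊥bis P0·P1 via (10.875,19.08): [(0, 17.4961) (0, 0) (23, 0) (23, 20.846)]  |A|=440.9337
3. ⊥bis P0·P2 via (9.985,20.88): [(0, 17.4961) (0, 0) (23, 0) (23, 20.846)]  |A|=440.9337
4. ⊥bis P0·P3 via (12.785,7): [(0, 5.9049) (0, 0) (23, 0) (23, 7.875)]  |A|=158.4684
5. ⊥bis P0·P4 via (7.44,20.32): [(0, 5.9049) (0, 0) (23, 0) (23, 7.875)]  |A|=158.4684
6. ⊥bis P0·P5 via (16.88,17.615): [(0, 5.9049) (0, 0) (23, 0) (23, 7.875)]  |A|=158.4684
7. ⊥bis P0·P6 via (16.51,15.235): [(0, 5.9049) (0, 0) (23, 0) (23, 7.875)]  |A|=158.4684
8. ⊥bis P0·P7 via (15.145,6.83): [(14.7737, 7.1703) (0, 5.9049) (0, 0) (22.5959, 0)]  |A|=124.6287
9. canonical 4-gon: [(14.7737, 7.1703) (0, 5.9049) (0, 0) (22.5959, 0)]
10. shoelace: 124.6287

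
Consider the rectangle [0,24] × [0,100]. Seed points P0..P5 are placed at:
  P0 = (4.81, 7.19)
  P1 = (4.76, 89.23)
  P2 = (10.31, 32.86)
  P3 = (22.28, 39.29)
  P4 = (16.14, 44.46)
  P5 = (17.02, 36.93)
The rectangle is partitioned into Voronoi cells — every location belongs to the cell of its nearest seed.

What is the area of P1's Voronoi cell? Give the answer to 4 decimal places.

Area of P1's cell: 786.2642

1. box [0,24]×[0,100]: [(0, 0) (24, 0) (24, 100) (0, 100)]
2. ⊥bis P1·P0 via (4.785,48.21): [(0, 48.2071) (24, 48.2217) (24, 100) (0, 100)]  |A|=1242.8545
3. ⊥bis P1·P2 via (7.535,61.045): [(0, 60.3031) (24, 62.6661) (24, 100) (0, 100)]  |A|=924.3694
4. ⊥bis P1·P3 via (13.52,64.26): [(0, 60.3031) (3.1155, 60.6099) (24, 67.9366) (24, 100) (0, 100)]  |A|=869.3332
5. ⊥bis P1·P4 via (10.45,66.845): [(0, 64.1887) (24, 70.2892) (24, 100) (0, 100)]  |A|=786.2642
6. ⊥bis P1·P5 via (10.89,63.08): [(0, 64.1887) (24, 70.2892) (24, 100) (0, 100)]  |A|=786.2642
7. canonical 4-gon: [(0, 64.1887) (24, 70.2892) (24, 100) (0, 100)]
8. shoelace: 786.2642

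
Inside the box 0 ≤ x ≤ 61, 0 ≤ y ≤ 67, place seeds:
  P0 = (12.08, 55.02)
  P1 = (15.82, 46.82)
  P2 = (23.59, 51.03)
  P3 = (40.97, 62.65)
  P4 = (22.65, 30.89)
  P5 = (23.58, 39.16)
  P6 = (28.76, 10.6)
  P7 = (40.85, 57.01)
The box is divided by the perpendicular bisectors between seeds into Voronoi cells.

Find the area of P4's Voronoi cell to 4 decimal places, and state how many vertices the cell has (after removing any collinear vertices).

1. box [0,61]×[0,67]: [(0, 0) (61, 0) (61, 67) (0, 67)]
2. ⊥bis P4·P0 via (17.365,42.955): [(0, 35.3484) (0, 0) (61, 0) (61, 62.069)]  |A|=2971.2311
3. ⊥bis P4·P1 via (19.235,38.855): [(0, 30.608) (0, 0) (61, 0) (61, 56.7618)]  |A|=2664.7775
4. ⊥bis P4·P2 via (23.12,40.96): [(24.044, 40.9169) (0, 30.608) (0, 0) (61, 0) (61, 39.192)]  |A|=2340.1237
5. ⊥bis P4·P3 via (31.81,46.77): [(43.5341, 40.0072) (24.044, 40.9169) (0, 30.608) (0, 0) (61, 0) (61, 29.9324)]  |A|=2259.2605
6. ⊥bis P4·P5 via (23.115,35.025): [(59.2079, 30.9662) (12.9644, 36.1665) (0, 30.608) (0, 0) (61, 0) (61, 29.9324)]  |A|=2039.6383
7. ⊥bis P4·P6 via (25.705,20.745): [(59.3586, 30.8792) (59.2079, 30.9662) (12.9644, 36.1665) (0, 30.608) (0, 13.0044)]  |A|=687.2959
8. ⊥bis P4·P7 via (31.75,43.95): [(53.1793, 29.0184) (48.6857, 32.1495) (12.9644, 36.1665) (0, 30.608) (0, 13.0044)]  |A|=673.073
9. canonical 5-gon: [(53.1793, 29.0184) (48.6857, 32.1495) (12.9644, 36.1665) (0, 30.608) (0, 13.0044)]
10. shoelace: 673.073

Area of P4's cell: 673.0730 (5 vertices)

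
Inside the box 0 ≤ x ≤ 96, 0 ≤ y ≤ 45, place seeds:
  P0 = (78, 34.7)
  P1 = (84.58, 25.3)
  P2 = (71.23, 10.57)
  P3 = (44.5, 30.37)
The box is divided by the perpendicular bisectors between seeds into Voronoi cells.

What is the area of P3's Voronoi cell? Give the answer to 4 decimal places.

Area of P3's cell: 2517.0816

1. box [0,96]×[0,45]: [(0, 0) (96, 0) (96, 45) (0, 45)]
2. ⊥bis P3·P0 via (61.25,32.535): [(0, 0) (65.4553, 0) (59.6389, 45) (0, 45)]  |A|=2814.6178
3. ⊥bis P3·P1 via (64.54,27.835): [(0, 0) (61.019, 0) (63.2132, 17.3462) (59.6389, 45) (0, 45)]  |A|=2776.1411
4. ⊥bis P3·P2 via (57.865,20.47): [(0, 0) (42.702, 0) (62.0749, 26.1533) (59.6389, 45) (0, 45)]  |A|=2517.0816
5. canonical 5-gon: [(0, 0) (42.702, 0) (62.0749, 26.1533) (59.6389, 45) (0, 45)]
6. shoelace: 2517.0816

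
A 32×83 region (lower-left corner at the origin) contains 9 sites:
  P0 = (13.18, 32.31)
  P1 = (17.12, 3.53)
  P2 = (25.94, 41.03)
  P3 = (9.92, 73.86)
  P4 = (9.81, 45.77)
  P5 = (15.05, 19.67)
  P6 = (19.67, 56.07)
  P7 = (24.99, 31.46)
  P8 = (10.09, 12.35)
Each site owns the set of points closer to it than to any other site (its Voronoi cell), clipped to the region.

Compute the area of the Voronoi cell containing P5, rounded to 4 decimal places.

Area of P5's cell: 243.0408

1. box [0,32]×[0,83]: [(0, 0) (32, 0) (32, 83) (0, 83)]
2. ⊥bis P5·P0 via (14.115,25.99): [(0, 23.9018) (0, 0) (32, 0) (32, 28.636)]  |A|=840.6039
3. ⊥bis P5·P1 via (16.085,11.6): [(0, 23.9018) (0, 9.5371) (32, 13.6411) (32, 28.636)]  |A|=469.7528
4. ⊥bis P5·P2 via (20.495,30.35): [(25.6885, 27.7022) (0, 23.9018) (0, 9.5371) (32, 13.6411) (32, 24.4844)]  |A|=456.6514
5. ⊥bis P5·P3 via (12.485,46.765): [(25.6885, 27.7022) (0, 23.9018) (0, 9.5371) (32, 13.6411) (32, 24.4844)]  |A|=456.6514
6. ⊥bis P5·P4 via (12.43,32.72): [(25.6885, 27.7022) (0, 23.9018) (0, 9.5371) (32, 13.6411) (32, 24.4844)]  |A|=456.6514
7. ⊥bis P5·P6 via (17.36,37.87): [(25.6885, 27.7022) (0, 23.9018) (0, 9.5371) (32, 13.6411) (32, 24.4844)]  |A|=456.6514
8. ⊥bis P5·P7 via (20.02,25.565): [(18.7096, 26.6697) (0, 23.9018) (0, 9.5371) (32, 13.6411) (32, 15.4648)]  |A|=382.2281
9. ⊥bis P5·P8 via (12.57,16.01): [(18.7096, 26.6697) (0.7578, 24.0139) (18.6019, 11.9228) (32, 13.6411) (32, 15.4648)]  |A|=243.0408
10. canonical 5-gon: [(18.7096, 26.6697) (0.7578, 24.0139) (18.6019, 11.9228) (32, 13.6411) (32, 15.4648)]
11. shoelace: 243.0408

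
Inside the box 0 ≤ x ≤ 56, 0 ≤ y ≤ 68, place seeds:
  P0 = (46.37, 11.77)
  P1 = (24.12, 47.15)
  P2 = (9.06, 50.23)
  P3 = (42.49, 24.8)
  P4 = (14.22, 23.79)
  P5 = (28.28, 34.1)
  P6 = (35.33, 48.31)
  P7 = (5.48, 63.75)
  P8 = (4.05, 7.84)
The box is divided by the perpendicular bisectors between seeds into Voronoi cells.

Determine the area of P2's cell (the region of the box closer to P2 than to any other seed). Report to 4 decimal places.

1. box [0,56]×[0,68]: [(0, 0) (56, 0) (56, 68) (0, 68)]
2. ⊥bis P2·P0 via (27.715,31): [(0, 4.1137) (56, 58.4392) (56, 68) (0, 68)]  |A|=2056.5172
3. ⊥bis P2·P1 via (16.59,48.69): [(0, 4.1137) (9.3232, 13.1581) (20.5392, 68) (0, 68)]  |A|=861.0158
4. ⊥bis P2·P3 via (25.775,37.515): [(0, 4.1137) (1.3999, 5.4717) (10.0867, 16.8913) (20.5392, 68) (0, 68)]  |A|=849.1605
5. ⊥bis P2·P4 via (11.64,37.01): [(0, 34.7384) (14.3077, 37.5306) (20.5392, 68) (0, 68)]  |A|=550.8576
6. ⊥bis P2·P5 via (18.67,42.165): [(0, 34.7384) (14.3077, 37.5306) (20.5392, 68) (0, 68)]  |A|=550.8576
7. ⊥bis P2·P6 via (22.195,49.27): [(0, 34.7384) (14.3077, 37.5306) (20.5392, 68) (0, 68)]  |A|=550.8576
8. ⊥bis P2·P7 via (7.27,56.99): [(0, 55.065) (0, 34.7384) (14.3077, 37.5306) (18.9183, 60.0744)]  |A|=347.1103
9. ⊥bis P2·P8 via (6.555,29.035): [(0, 55.065) (0, 34.7384) (14.3077, 37.5306) (18.9183, 60.0744)]  |A|=347.1103
10. canonical 4-gon: [(0, 55.065) (0, 34.7384) (14.3077, 37.5306) (18.9183, 60.0744)]
11. shoelace: 347.1103

Area of P2's cell: 347.1103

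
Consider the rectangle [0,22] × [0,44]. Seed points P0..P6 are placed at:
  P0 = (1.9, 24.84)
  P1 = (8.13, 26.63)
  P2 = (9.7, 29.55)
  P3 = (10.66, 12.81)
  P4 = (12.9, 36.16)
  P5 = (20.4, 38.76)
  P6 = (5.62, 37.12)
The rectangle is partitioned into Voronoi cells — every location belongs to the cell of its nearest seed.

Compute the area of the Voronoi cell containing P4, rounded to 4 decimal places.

1. box [0,22]×[0,44]: [(0, 0) (22, 0) (22, 44) (0, 44)]
2. ⊥bis P4·P0 via (7.4,30.5): [(0, 37.6908) (22, 16.3127) (22, 44) (0, 44)]  |A|=373.9611
3. ⊥bis P4·P1 via (10.515,31.395): [(0, 37.6908) (2.1918, 35.561) (22, 25.6465) (22, 44) (0, 44)]  |A|=281.5188
4. ⊥bis P4·P2 via (11.3,32.855): [(0, 38.3255) (22, 27.675) (22, 44) (0, 44)]  |A|=241.9948
5. ⊥bis P4·P3 via (11.78,24.485): [(0, 38.3255) (22, 27.675) (22, 44) (0, 44)]  |A|=241.9948
6. ⊥bis P4·P5 via (16.65,37.46): [(0, 38.3255) (19.6473, 28.8139) (14.3828, 44) (0, 44)]  |A|=164.9533
7. ⊥bis P4·P6 via (9.26,36.64): [(8.9132, 34.0105) (19.6473, 28.8139) (14.3828, 44) (10.2305, 44)]  |A|=88.5649
8. canonical 4-gon: [(8.9132, 34.0105) (19.6473, 28.8139) (14.3828, 44) (10.2305, 44)]
9. shoelace: 88.5649

Area of P4's cell: 88.5649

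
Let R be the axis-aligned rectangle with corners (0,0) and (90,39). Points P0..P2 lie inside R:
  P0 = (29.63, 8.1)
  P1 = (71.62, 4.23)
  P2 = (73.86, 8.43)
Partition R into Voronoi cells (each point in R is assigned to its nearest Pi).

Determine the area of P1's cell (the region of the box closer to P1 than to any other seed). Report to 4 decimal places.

Area of P1's cell: 303.4410

1. box [0,90]×[0,39]: [(0, 0) (90, 0) (90, 39) (0, 39)]
2. ⊥bis P1·P0 via (50.625,6.165): [(50.0568, 0) (90, 0) (90, 39) (53.6512, 39)]  |A|=1487.6933
3. ⊥bis P1·P2 via (72.74,6.33): [(51.6756, 17.5643) (50.0568, 0) (84.6088, 0)]  |A|=303.441
4. canonical 3-gon: [(51.6756, 17.5643) (50.0568, 0) (84.6088, 0)]
5. shoelace: 303.441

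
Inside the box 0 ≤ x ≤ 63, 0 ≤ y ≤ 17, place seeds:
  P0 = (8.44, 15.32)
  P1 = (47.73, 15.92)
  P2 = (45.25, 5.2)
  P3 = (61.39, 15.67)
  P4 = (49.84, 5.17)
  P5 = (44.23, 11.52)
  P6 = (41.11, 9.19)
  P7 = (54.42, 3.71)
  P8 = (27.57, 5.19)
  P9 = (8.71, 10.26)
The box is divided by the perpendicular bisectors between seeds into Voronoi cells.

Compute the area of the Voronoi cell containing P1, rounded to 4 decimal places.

Area of P1's cell: 52.5048

1. box [0,63]×[0,17]: [(0, 0) (63, 0) (63, 17) (0, 17)]
2. ⊥bis P1·P0 via (28.085,15.62): [(28.3235, 0) (63, 0) (63, 17) (28.0639, 17)]  |A|=591.7066
3. ⊥bis P1·P2 via (46.49,10.56): [(28.0973, 14.815) (63, 6.7405) (63, 17) (28.0639, 17)]  |A|=217.2089
4. ⊥bis P1·P3 via (54.56,15.795): [(28.0973, 14.815) (54.4306, 8.723) (54.5821, 17) (28.0639, 17)]  |A|=138.4123
5. ⊥bis P1·P4 via (48.785,10.545): [(28.0973, 14.815) (47.5785, 10.3082) (54.4844, 11.6637) (54.5821, 17) (28.0639, 17)]  |A|=128.2948
6. ⊥bis P1·P5 via (45.98,13.72): [(49.7366, 10.7318) (54.4844, 11.6637) (54.5821, 17) (41.8566, 17)]  |A|=52.5054
7. ⊥bis P1·P6 via (44.42,12.555): [(49.7366, 10.7318) (54.4844, 11.6637) (54.5821, 17) (41.8566, 17)]  |A|=52.5054
8. ⊥bis P1·P7 via (51.075,9.815): [(49.7366, 10.7318) (54.4293, 11.6529) (54.4847, 11.6832) (54.5821, 17) (41.8566, 17)]  |A|=52.5048
9. ⊥bis P1·P8 via (37.65,10.555): [(49.7366, 10.7318) (54.4293, 11.6529) (54.4847, 11.6832) (54.5821, 17) (41.8566, 17)]  |A|=52.5048
10. ⊥bis P1·P9 via (28.22,13.09): [(49.7366, 10.7318) (54.4293, 11.6529) (54.4847, 11.6832) (54.5821, 17) (41.8566, 17)]  |A|=52.5048
11. canonical 5-gon: [(49.7366, 10.7318) (54.4293, 11.6529) (54.4847, 11.6832) (54.5821, 17) (41.8566, 17)]
12. shoelace: 52.5048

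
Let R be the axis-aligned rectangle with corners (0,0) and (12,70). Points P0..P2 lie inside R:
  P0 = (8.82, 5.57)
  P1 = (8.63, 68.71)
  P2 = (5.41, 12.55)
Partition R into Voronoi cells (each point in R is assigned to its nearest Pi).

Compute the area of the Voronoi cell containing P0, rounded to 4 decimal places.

1. box [0,12]×[0,70]: [(0, 0) (12, 0) (12, 70) (0, 70)]
2. ⊥bis P0·P1 via (8.725,37.14): [(0, 37.1137) (0, 0) (12, 0) (12, 37.1499)]  |A|=445.5816
3. ⊥bis P0·P2 via (7.115,9.06): [(0, 5.584) (0, 0) (12, 0) (12, 11.4465)]  |A|=102.1834
4. canonical 4-gon: [(0, 5.584) (0, 0) (12, 0) (12, 11.4465)]
5. shoelace: 102.1834

Area of P0's cell: 102.1834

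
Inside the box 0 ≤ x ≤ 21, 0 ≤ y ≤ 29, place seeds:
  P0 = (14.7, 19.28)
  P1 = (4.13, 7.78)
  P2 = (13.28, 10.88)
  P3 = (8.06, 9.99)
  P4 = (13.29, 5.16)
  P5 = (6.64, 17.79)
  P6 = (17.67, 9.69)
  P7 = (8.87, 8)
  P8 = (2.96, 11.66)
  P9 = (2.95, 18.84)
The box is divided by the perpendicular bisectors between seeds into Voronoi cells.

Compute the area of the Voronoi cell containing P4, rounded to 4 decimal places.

1. box [0,21]×[0,29]: [(0, 0) (21, 0) (21, 29) (0, 29)]
2. ⊥bis P4·P0 via (13.995,12.22): [(0, 13.6175) (0, 0) (21, 0) (21, 11.5205)]  |A|=263.9491
3. ⊥bis P4·P1 via (8.71,6.47): [(10.4557, 12.5734) (6.8594, 0) (21, 0) (21, 11.5205)]  |A|=149.6354
4. ⊥bis P4·P2 via (13.285,8.02): [(9.1513, 8.0128) (6.8594, 0) (21, 0) (21, 8.0335)]  |A|=104.246
5. ⊥bis P4·P3 via (10.675,7.575): [(11.0824, 8.0161) (8.2862, 4.9884) (6.8594, 0) (21, 0) (21, 8.0335)]  |A|=101.3272
6. ⊥bis P4·P5 via (9.965,11.475): [(11.0824, 8.0161) (8.2862, 4.9884) (6.8594, 0) (21, 0) (21, 8.0335)]  |A|=101.3272
7. ⊥bis P4·P6 via (15.48,7.425): [(14.8618, 8.0228) (11.0824, 8.0161) (8.2862, 4.9884) (6.8594, 0) (21, 0) (21, 2.0878)]  |A|=83.0791
8. ⊥bis P4·P7 via (11.08,6.58): [(14.8618, 8.0228) (12.0038, 8.0178) (6.8653, 0.0204) (6.8594, 0) (21, 0) (21, 2.0878)]  |A|=74.6044
9. ⊥bis P4·P8 via (8.125,8.41): [(14.8618, 8.0228) (12.0038, 8.0178) (6.8653, 0.0204) (6.8594, 0) (21, 0) (21, 2.0878)]  |A|=74.6044
10. ⊥bis P4·P9 via (8.12,12): [(14.8618, 8.0228) (12.0038, 8.0178) (6.8653, 0.0204) (6.8594, 0) (21, 0) (21, 2.0878)]  |A|=74.6044
11. canonical 6-gon: [(14.8618, 8.0228) (12.0038, 8.0178) (6.8653, 0.0204) (6.8594, 0) (21, 0) (21, 2.0878)]
12. shoelace: 74.6044

Area of P4's cell: 74.6044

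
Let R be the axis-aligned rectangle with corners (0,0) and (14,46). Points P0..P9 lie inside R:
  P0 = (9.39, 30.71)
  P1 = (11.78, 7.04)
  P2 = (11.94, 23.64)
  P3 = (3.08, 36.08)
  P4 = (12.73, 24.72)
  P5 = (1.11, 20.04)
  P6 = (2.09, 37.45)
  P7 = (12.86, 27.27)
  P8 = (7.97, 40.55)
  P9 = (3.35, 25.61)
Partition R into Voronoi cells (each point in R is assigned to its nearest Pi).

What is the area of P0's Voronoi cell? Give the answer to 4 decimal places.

Area of P0's cell: 60.5852

1. box [0,14]×[0,46]: [(0, 0) (14, 0) (14, 46) (0, 46)]
2. ⊥bis P0·P1 via (10.585,18.875): [(0, 17.8062) (14, 19.2198) (14, 46) (0, 46)]  |A|=384.8178
3. ⊥bis P0·P2 via (10.665,27.175): [(0, 23.3284) (14, 28.3779) (14, 46) (0, 46)]  |A|=282.0564
4. ⊥bis P0·P3 via (6.235,33.395): [(0, 26.0686) (0, 23.3284) (14, 28.3779) (14, 42.5192)]  |A|=118.1712
5. ⊥bis P0·P4 via (11.06,27.715): [(0, 26.0686) (0, 23.3284) (9.0412, 26.5893) (14, 29.3543) (14, 42.5192)]  |A|=115.7501
6. ⊥bis P0·P5 via (5.25,25.375): [(1.7326, 28.1045) (5.3847, 25.2705) (9.0412, 26.5893) (14, 29.3543) (14, 42.5192)]  |A|=102.1998
7. ⊥bis P0·P6 via (5.74,34.08): [(1.7326, 28.1045) (5.3847, 25.2705) (9.0412, 26.5893) (14, 29.3543) (14, 42.5192)]  |A|=102.1998
8. ⊥bis P0·P7 via (11.125,28.99): [(1.7326, 28.1045) (5.3847, 25.2705) (8.5803, 26.4231) (14, 31.8901) (14, 42.5192)]  |A|=95.1032
9. ⊥bis P0·P8 via (8.68,35.63): [(8.061, 35.5407) (1.7326, 28.1045) (5.3847, 25.2705) (8.5803, 26.4231) (14, 31.8901) (14, 36.3977)]  |A|=76.9255
10. ⊥bis P0·P9 via (6.37,28.16): [(8.061, 35.5407) (4.0839, 30.8674) (8.0102, 26.2175) (8.5803, 26.4231) (14, 31.8901) (14, 36.3977)]  |A|=60.5852
11. canonical 6-gon: [(8.061, 35.5407) (4.0839, 30.8674) (8.0102, 26.2175) (8.5803, 26.4231) (14, 31.8901) (14, 36.3977)]
12. shoelace: 60.5852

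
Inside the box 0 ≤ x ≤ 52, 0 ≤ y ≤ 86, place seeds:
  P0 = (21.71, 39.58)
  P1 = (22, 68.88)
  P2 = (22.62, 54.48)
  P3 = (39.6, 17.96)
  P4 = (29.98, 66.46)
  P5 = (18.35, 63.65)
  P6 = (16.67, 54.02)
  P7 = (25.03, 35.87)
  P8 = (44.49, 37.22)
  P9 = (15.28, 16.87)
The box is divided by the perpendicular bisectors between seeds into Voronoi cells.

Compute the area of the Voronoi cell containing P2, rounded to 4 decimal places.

1. box [0,52]×[0,86]: [(0, 0) (52, 0) (52, 86) (0, 86)]
2. ⊥bis P2·P0 via (22.165,47.03): [(0, 48.3837) (52, 45.2079) (52, 86) (0, 86)]  |A|=2038.6193
3. ⊥bis P2·P1 via (22.31,61.68): [(0, 60.7194) (0, 48.3837) (52, 45.2079) (52, 62.9583)]  |A|=782.2408
4. ⊥bis P2·P3 via (31.11,36.22): [(0, 60.7194) (0, 48.3837) (50.6218, 45.292) (52, 45.9328) (52, 62.9583)]  |A|=781.7413
5. ⊥bis P2·P4 via (26.3,60.47): [(24.1981, 61.7613) (0, 60.7194) (0, 48.3837) (50.6218, 45.292) (50.8402, 45.3936)]  |A|=528.3957
6. ⊥bis P2·P5 via (20.485,59.065): [(25.0938, 61.2111) (0, 49.5262) (0, 48.3837) (50.6218, 45.292) (50.8402, 45.3936)]  |A|=380.8315
7. ⊥bis P2·P6 via (19.645,54.25): [(25.0938, 61.2111) (19.3149, 58.5201) (20.1939, 47.1504) (50.6218, 45.292) (50.8402, 45.3936)]  |A|=255.5405
8. ⊥bis P2·P7 via (23.825,45.175): [(46.4309, 48.1025) (25.0938, 61.2111) (19.3149, 58.5201) (20.1939, 47.1504) (33.0268, 46.3666)]  |A|=232.5478
9. ⊥bis P2·P8 via (33.555,45.85): [(34.0693, 46.5016) (38.9566, 52.6943) (25.0938, 61.2111) (19.3149, 58.5201) (20.1939, 47.1504) (33.0268, 46.3666)]  |A|=198.184
10. ⊥bis P2·P9 via (18.95,35.675): [(34.0693, 46.5016) (38.9566, 52.6943) (25.0938, 61.2111) (19.3149, 58.5201) (20.1939, 47.1504) (33.0268, 46.3666)]  |A|=198.184
11. canonical 6-gon: [(34.0693, 46.5016) (38.9566, 52.6943) (25.0938, 61.2111) (19.3149, 58.5201) (20.1939, 47.1504) (33.0268, 46.3666)]
12. shoelace: 198.184

Area of P2's cell: 198.1840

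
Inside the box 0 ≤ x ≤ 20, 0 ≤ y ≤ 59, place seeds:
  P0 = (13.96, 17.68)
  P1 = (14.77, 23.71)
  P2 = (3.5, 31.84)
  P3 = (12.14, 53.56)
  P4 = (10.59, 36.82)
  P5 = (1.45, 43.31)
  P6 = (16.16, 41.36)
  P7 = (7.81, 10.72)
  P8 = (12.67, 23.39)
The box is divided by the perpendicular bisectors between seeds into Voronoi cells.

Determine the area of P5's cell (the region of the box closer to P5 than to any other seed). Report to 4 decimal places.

Area of P5's cell: 103.9302

1. box [0,20]×[0,59]: [(0, 0) (20, 0) (20, 59) (0, 59)]
2. ⊥bis P5·P0 via (7.705,30.495): [(0, 26.7342) (20, 36.4962) (20, 59) (0, 59)]  |A|=547.6962
3. ⊥bis P5·P1 via (8.11,33.51): [(0, 27.9985) (20, 41.5903) (20, 59) (0, 59)]  |A|=484.1114
4. ⊥bis P5·P2 via (2.475,37.575): [(0, 37.1327) (18.2367, 40.3921) (20, 41.5903) (20, 59) (0, 59)]  |A|=400.823
5. ⊥bis P5·P3 via (6.795,48.435): [(0, 55.5217) (0, 37.1327) (15.0526, 39.823)]  |A|=138.4012
6. ⊥bis P5·P4 via (6.02,40.065): [(9.7643, 45.3382) (0, 55.5217) (0, 37.1327) (4.5102, 37.9387)]  |A|=104.3472
7. ⊥bis P5·P6 via (8.805,42.335): [(9.0743, 44.3664) (9.2713, 45.8524) (0, 55.5217) (0, 37.1327) (4.5102, 37.9387)]  |A|=103.9302
8. ⊥bis P5·P7 via (4.63,27.015): [(9.0743, 44.3664) (9.2713, 45.8524) (0, 55.5217) (0, 37.1327) (4.5102, 37.9387)]  |A|=103.9302
9. ⊥bis P5·P8 via (7.06,33.35): [(9.0743, 44.3664) (9.2713, 45.8524) (0, 55.5217) (0, 37.1327) (4.5102, 37.9387)]  |A|=103.9302
10. canonical 5-gon: [(9.0743, 44.3664) (9.2713, 45.8524) (0, 55.5217) (0, 37.1327) (4.5102, 37.9387)]
11. shoelace: 103.9302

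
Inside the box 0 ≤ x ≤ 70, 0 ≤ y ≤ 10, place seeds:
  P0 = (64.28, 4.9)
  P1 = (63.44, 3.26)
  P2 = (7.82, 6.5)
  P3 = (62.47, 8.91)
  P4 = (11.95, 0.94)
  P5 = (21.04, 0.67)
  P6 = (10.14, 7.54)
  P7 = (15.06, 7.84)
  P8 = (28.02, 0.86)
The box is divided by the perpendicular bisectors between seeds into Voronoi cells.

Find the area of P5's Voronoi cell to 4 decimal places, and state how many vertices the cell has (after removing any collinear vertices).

1. box [0,70]×[0,10]: [(0, 0) (70, 0) (70, 10) (0, 10)]
2. ⊥bis P5·P0 via (42.66,2.785): [(0, 0) (42.9324, 0) (41.9542, 10) (0, 10)]  |A|=424.4332
3. ⊥bis P5·P1 via (42.24,1.965): [(0, 0) (42.36, 0) (41.7492, 10) (0, 10)]  |A|=420.5461
4. ⊥bis P5·P2 via (14.43,3.585): [(12.849, 0) (42.36, 0) (41.7492, 10) (17.259, 10)]  |A|=270.0059
5. ⊥bis P5·P3 via (41.755,4.79): [(12.849, 0) (42.36, 0) (42.2059, 2.5228) (40.7188, 10) (17.259, 10)]  |A|=266.1537
6. ⊥bis P5·P4 via (16.495,0.805): [(16.7327, 8.8065) (16.4711, 0) (42.36, 0) (42.2059, 2.5228) (40.7188, 10) (17.259, 10)]  |A|=250.2048
7. ⊥bis P5·P6 via (15.59,4.105): [(16.6426, 5.7751) (16.4711, 0) (42.36, 0) (42.2059, 2.5228) (40.7188, 10) (19.3055, 10)]  |A|=245.1377
8. ⊥bis P5·P7 via (18.05,4.255): [(16.5606, 3.0128) (16.4711, 0) (42.36, 0) (42.2059, 2.5228) (40.7188, 10) (24.9382, 10)]  |A|=221.9546
9. ⊥bis P5·P8 via (24.53,0.765): [(24.2933, 9.4621) (16.5606, 3.0128) (16.4711, 0) (24.5508, 0)]  |A|=49.5854
10. canonical 4-gon: [(24.2933, 9.4621) (16.5606, 3.0128) (16.4711, 0) (24.5508, 0)]
11. shoelace: 49.5854

Area of P5's cell: 49.5854 (4 vertices)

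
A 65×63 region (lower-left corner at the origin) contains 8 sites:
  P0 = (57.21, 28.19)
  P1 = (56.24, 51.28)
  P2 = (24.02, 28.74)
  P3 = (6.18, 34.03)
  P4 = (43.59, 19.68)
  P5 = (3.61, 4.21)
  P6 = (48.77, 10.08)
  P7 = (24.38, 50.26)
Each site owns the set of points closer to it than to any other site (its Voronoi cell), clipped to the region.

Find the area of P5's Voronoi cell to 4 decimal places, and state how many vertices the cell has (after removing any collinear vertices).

1. box [0,65]×[0,63]: [(0, 0) (65, 0) (65, 63) (0, 63)]
2. ⊥bis P5·P0 via (30.41,16.2): [(0, 0) (37.6577, 0) (9.4722, 63) (0, 63)]  |A|=1484.5926
3. ⊥bis P5·P1 via (29.925,27.745): [(0, 61.2048) (0, 0) (37.6577, 0) (20.5604, 38.2157)]  |A|=1348.7564
4. ⊥bis P5·P2 via (13.815,16.475): [(0, 27.9697) (0, 0) (33.6157, 0)]  |A|=470.1096
5. ⊥bis P5·P3 via (4.895,19.12): [(11.2995, 18.568) (0, 19.5419) (0, 0) (33.6157, 0)]  |A|=422.4948
6. ⊥bis P5·P4 via (23.6,11.945): [(25.661, 6.6186) (11.2995, 18.568) (0, 19.5419) (0, 0) (28.222, 0)]  |A|=404.6456
7. ⊥bis P5·P6 via (26.19,7.145): [(26.5606, 4.2937) (25.661, 6.6186) (11.2995, 18.568) (0, 19.5419) (0, 0) (27.1187, 0)]  |A|=402.277
8. ⊥bis P5·P7 via (13.995,27.235): [(26.5606, 4.2937) (25.661, 6.6186) (11.2995, 18.568) (0, 19.5419) (0, 0) (27.1187, 0)]  |A|=402.277
9. canonical 6-gon: [(26.5606, 4.2937) (25.661, 6.6186) (11.2995, 18.568) (0, 19.5419) (0, 0) (27.1187, 0)]
10. shoelace: 402.277

Area of P5's cell: 402.2770 (6 vertices)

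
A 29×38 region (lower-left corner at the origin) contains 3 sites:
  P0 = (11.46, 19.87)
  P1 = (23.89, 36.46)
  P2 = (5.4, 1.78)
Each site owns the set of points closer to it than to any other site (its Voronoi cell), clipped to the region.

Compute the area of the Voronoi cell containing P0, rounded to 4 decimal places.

Area of P0's cell: 623.0650

1. box [0,29]×[0,38]: [(0, 0) (29, 0) (29, 38) (0, 38)]
2. ⊥bis P0·P1 via (17.675,28.165): [(0, 0) (29, 0) (29, 19.6798) (4.5485, 38) (0, 38)]  |A|=878.0214
3. ⊥bis P0·P2 via (8.43,10.825): [(0, 13.649) (29, 3.9342) (29, 19.6798) (4.5485, 38) (0, 38)]  |A|=623.065
4. canonical 5-gon: [(0, 13.649) (29, 3.9342) (29, 19.6798) (4.5485, 38) (0, 38)]
5. shoelace: 623.065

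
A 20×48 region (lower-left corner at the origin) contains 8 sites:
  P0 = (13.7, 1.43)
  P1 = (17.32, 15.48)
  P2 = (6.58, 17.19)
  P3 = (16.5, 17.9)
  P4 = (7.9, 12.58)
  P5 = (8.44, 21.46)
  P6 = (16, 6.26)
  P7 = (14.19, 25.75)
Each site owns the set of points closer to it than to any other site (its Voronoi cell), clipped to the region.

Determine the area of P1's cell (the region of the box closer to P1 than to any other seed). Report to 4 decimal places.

1. box [0,20]×[0,48]: [(0, 0) (20, 0) (20, 48) (0, 48)]
2. ⊥bis P1·P0 via (15.51,8.455): [(0, 12.4512) (20, 7.2981) (20, 48) (0, 48)]  |A|=762.5068
3. ⊥bis P1·P2 via (11.95,16.335): [(10.8851, 9.6466) (20, 7.2981) (20, 48) (16.9916, 48)]  |A|=243.1874
4. ⊥bis P1·P3 via (16.91,16.69): [(11.7269, 14.9337) (10.8851, 9.6466) (20, 7.2981) (20, 17.737)]  |A|=68.2653
5. ⊥bis P1·P4 via (12.61,14.03): [(12.2746, 15.1193) (14.2243, 8.7863) (20, 7.2981) (20, 17.737)]  |A|=57.1603
6. ⊥bis P1·P5 via (12.88,18.47): [(12.2746, 15.1193) (14.2243, 8.7863) (20, 7.2981) (20, 17.737)]  |A|=57.1603
7. ⊥bis P1·P6 via (16.66,10.87): [(12.2746, 15.1193) (13.4409, 11.3309) (20, 10.3918) (20, 17.737)]  |A|=40.249
8. ⊥bis P1·P7 via (15.755,20.615): [(12.2746, 15.1193) (13.4409, 11.3309) (20, 10.3918) (20, 17.737)]  |A|=40.249
9. canonical 4-gon: [(12.2746, 15.1193) (13.4409, 11.3309) (20, 10.3918) (20, 17.737)]
10. shoelace: 40.249

Area of P1's cell: 40.2490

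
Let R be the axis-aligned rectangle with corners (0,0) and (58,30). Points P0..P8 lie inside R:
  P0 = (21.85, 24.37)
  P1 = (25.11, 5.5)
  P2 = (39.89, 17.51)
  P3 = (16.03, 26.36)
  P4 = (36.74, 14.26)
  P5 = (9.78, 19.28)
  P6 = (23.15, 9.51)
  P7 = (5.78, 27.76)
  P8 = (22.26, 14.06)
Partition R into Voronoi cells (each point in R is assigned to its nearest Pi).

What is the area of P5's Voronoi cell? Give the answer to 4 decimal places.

1. box [0,58]×[0,30]: [(0, 0) (58, 0) (58, 30) (0, 30)]
2. ⊥bis P5·P0 via (15.815,21.825): [(0, 0) (25.0187, 0) (12.3675, 30) (0, 30)]  |A|=560.7944
3. ⊥bis P5·P1 via (17.445,12.39): [(0, 0) (6.3077, 0) (19.0438, 14.1686) (12.3675, 30) (0, 30)]  |A|=428.2401
4. ⊥bis P5·P2 via (24.835,18.395): [(0, 0) (6.3077, 0) (19.0438, 14.1686) (12.3675, 30) (0, 30)]  |A|=428.2401
5. ⊥bis P5·P3 via (12.905,22.82): [(0, 0) (6.3077, 0) (19.0438, 14.1686) (16.8723, 19.3178) (4.7715, 30) (0, 30)]  |A|=387.6688
6. ⊥bis P5·P4 via (23.26,16.77): [(0, 0) (6.3077, 0) (19.0438, 14.1686) (16.8723, 19.3178) (4.7715, 30) (0, 30)]  |A|=387.6688
7. ⊥bis P5·P6 via (16.465,14.395): [(0, 0) (5.946, 0) (18.0396, 16.5498) (16.8723, 19.3178) (4.7715, 30) (0, 30)]  |A|=362.3981
8. ⊥bis P5·P7 via (7.78,23.52): [(0, 19.8502) (0, 0) (5.946, 0) (18.0396, 16.5498) (16.8723, 19.3178) (10.6034, 24.8518)]  |A|=296.3045
9. ⊥bis P5·P8 via (16.02,16.67): [(0, 19.8502) (0, 0) (5.946, 0) (13.199, 9.9256) (17.0004, 19.014) (16.8723, 19.3178) (10.6034, 24.8518)]  |A|=286.8986
10. canonical 7-gon: [(0, 19.8502) (0, 0) (5.946, 0) (13.199, 9.9256) (17.0004, 19.014) (16.8723, 19.3178) (10.6034, 24.8518)]
11. shoelace: 286.8986

Area of P5's cell: 286.8986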